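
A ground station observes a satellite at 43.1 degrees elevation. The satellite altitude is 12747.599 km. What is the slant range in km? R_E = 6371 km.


h = 12747.599 km, el = 43.1 deg
d = -R_E*sin(el) + sqrt((R_E*sin(el))^2 + 2*R_E*h + h^2)
d = -6371.0000*sin(0.7522369) + sqrt((6371.0000*0.6832738)^2 + 2*6371.0000*12747.599 + 12747.599^2)
d = 14190.8912 km

14190.8912 km


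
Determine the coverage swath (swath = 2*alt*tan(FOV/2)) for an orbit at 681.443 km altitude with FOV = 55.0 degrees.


FOV = 55.0 deg = 0.9599311 rad
swath = 2 * alt * tan(FOV/2) = 2 * 681.443 * tan(0.4799655)
swath = 2 * 681.443 * 0.5205671
swath = 709.4735 km

709.4735 km


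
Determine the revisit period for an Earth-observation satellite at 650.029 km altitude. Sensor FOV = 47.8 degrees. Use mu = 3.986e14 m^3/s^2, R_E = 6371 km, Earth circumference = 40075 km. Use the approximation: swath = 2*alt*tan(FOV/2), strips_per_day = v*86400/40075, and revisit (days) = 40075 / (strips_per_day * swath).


swath = 2*650.029*tan(0.4171337) = 576.1064 km
v = sqrt(mu/r) = 7534.7399 m/s = 7.5347 km/s
strips/day = v*86400/40075 = 7.5347*86400/40075 = 16.2446
coverage/day = strips * swath = 16.2446 * 576.1064 = 9358.6064 km
revisit = 40075 / 9358.6064 = 4.2822 days

4.2822 days


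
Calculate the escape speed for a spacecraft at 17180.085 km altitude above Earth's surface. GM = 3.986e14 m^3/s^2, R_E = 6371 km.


r = 6371.0 + 17180.085 = 23551.0850 km = 2.3551085e+07 m
v_esc = sqrt(2*mu/r) = sqrt(2*3.986e14 / 2.3551085e+07)
v_esc = 5818.0599 m/s = 5.8181 km/s

5.8181 km/s


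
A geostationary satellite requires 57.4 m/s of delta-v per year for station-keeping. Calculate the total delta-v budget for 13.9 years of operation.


dV = rate * years = 57.4 * 13.9
dV = 797.8600 m/s

797.8600 m/s


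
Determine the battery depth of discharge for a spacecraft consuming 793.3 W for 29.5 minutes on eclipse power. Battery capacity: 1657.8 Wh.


E_used = P * t / 60 = 793.3 * 29.5 / 60 = 390.0392 Wh
DOD = E_used / E_total * 100 = 390.0392 / 1657.8 * 100
DOD = 23.5275 %

23.5275 %


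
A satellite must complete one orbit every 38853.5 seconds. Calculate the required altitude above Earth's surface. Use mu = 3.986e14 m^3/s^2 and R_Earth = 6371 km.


T = 38853.5 s
r = (mu*T^2/(4*pi^2))^(1/3) = (3.986e14 * 38853.5^2 / (4*pi^2))^(1/3)
r = 2.4793963e+07 m = 24793.9631 km
alt = r - R_E = 24793.9631 - 6371 = 18422.9631 km

18422.9631 km


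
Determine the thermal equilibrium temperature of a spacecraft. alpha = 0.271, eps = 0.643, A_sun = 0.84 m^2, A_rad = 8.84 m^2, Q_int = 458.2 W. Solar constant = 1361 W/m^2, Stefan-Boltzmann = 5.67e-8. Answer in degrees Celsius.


Numerator = alpha*S*A_sun + Q_int = 0.271*1361*0.84 + 458.2 = 768.0180 W
Denominator = eps*sigma*A_rad = 0.643*5.67e-8*8.84 = 3.222896e-07 W/K^4
T^4 = 2.3830059e+09 K^4
T = 220.9435 K = -52.2065 C

-52.2065 degrees Celsius


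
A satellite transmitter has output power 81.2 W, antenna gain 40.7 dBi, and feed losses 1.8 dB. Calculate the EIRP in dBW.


Pt = 81.2 W = 19.0956 dBW
EIRP = Pt_dBW + Gt - losses = 19.0956 + 40.7 - 1.8 = 57.9956 dBW

57.9956 dBW


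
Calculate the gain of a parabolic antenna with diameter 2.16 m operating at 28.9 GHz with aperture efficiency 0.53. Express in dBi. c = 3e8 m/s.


lambda = c/f = 3e8 / 2.89e+10 = 0.01038062 m
G = eta*(pi*D/lambda)^2 = 0.53*(pi*2.16/0.01038062)^2
G = 226483.3569 (linear)
G = 10*log10(226483.3569) = 53.5504 dBi

53.5504 dBi


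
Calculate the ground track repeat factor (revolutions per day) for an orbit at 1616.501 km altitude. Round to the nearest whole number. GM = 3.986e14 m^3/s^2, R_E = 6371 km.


r = 7.987501e+06 m
T = 2*pi*sqrt(r^3/mu) = 7104.4033 s = 118.4067 min
revs/day = 1440 / 118.4067 = 12.1615
Rounded: 12 revolutions per day

12 revolutions per day


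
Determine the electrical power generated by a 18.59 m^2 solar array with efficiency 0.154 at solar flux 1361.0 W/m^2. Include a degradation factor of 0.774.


P = area * eta * S * degradation
P = 18.59 * 0.154 * 1361.0 * 0.774
P = 3015.7768 W

3015.7768 W


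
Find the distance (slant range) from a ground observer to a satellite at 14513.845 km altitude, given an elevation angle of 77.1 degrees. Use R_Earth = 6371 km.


h = 14513.845 km, el = 77.1 deg
d = -R_E*sin(el) + sqrt((R_E*sin(el))^2 + 2*R_E*h + h^2)
d = -6371.0000*sin(1.3456) + sqrt((6371.0000*0.9747612)^2 + 2*6371.0000*14513.845 + 14513.845^2)
d = 14626.1526 km

14626.1526 km


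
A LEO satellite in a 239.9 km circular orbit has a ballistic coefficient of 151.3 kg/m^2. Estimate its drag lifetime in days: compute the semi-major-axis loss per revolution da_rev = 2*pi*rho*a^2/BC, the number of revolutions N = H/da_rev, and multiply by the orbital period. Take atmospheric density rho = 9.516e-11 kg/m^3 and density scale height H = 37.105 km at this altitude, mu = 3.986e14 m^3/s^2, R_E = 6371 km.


a = R_E + alt = 6610.9000 km = 6.6109e+06 m
da_rev = 2*pi*rho*a^2/BC = 2*pi*9.516e-11*(6.6109e+06)^2/151.3 = 172.709628 m per revolution
N = H/da_rev = 37105.0000 m / 172.709628 m = 214.8404 revolutions
P = 2*pi*sqrt(a^3/mu) = 5349.3634 s
lifetime = N*P = 214.8404 * 5349.3634 = 1.1492592e+06 s = 13.3016 days

13.3016 days


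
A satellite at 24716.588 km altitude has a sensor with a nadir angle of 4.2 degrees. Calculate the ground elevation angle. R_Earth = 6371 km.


r = R_E + alt = 31087.5880 km
Law of sines in the satellite / Earth-center / ground-point triangle:
  sin(nadir)/R_E = sin(90 + el)/r  =>  cos(el) = (r/R_E)*sin(nadir)
cos(el) = (31087.5880 / 6371.0000) * sin(4.2 deg) = 0.3573692
el = arccos(0.3573692) = 69.0613 deg
(Earth-central angle = 90 - nadir - el = 16.7387 deg)

69.0613 degrees


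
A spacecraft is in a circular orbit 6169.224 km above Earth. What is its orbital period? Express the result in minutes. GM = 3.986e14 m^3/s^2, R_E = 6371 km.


r = 12540.2240 km = 1.2540224e+07 m
T = 2*pi*sqrt(r^3/mu) = 2*pi*sqrt(1.9720407e+21 / 3.986e14)
T = 13975.5582 s = 232.9260 min

232.9260 minutes


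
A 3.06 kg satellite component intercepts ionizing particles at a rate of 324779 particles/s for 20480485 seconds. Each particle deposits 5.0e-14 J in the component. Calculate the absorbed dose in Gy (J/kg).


Total energy deposited = rate * time * E_per
  = 324779 * 20480485 * 5.0e-14 = 0.3325816 J
Dose = E_total / mass = 0.3325816 / 3.06
Dose = 0.1086868 Gy

0.1087 Gy


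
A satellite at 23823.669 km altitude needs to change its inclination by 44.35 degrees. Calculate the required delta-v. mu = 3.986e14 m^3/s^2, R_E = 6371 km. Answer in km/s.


r = 30194.6690 km = 3.0194669e+07 m
V = sqrt(mu/r) = 3633.3188 m/s
di = 44.35 deg = 0.7740535 rad
dV = 2*V*sin(di/2) = 2*3633.3188*sin(0.3870268)
dV = 2742.6962 m/s = 2.7427 km/s

2.7427 km/s


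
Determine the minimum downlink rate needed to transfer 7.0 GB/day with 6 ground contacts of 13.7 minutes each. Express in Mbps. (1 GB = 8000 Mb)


total contact time = 6 * 13.7 * 60 = 4932.0000 s
data = 7.0 GB = 56000.0000 Mb
rate = 56000.0000 / 4932.0000 = 11.3544 Mbps

11.3544 Mbps


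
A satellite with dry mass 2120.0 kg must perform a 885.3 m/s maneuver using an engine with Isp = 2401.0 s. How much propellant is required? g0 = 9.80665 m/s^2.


ve = Isp * g0 = 2401.0 * 9.80665 = 23545.766650 m/s
mass ratio = exp(dv/ve) = exp(885.3/23545.766650) = 1.03831491
m_prop = m_dry * (mr - 1) = 2120.0 * (1.03831491 - 1)
m_prop = 81.2276 kg

81.2276 kg


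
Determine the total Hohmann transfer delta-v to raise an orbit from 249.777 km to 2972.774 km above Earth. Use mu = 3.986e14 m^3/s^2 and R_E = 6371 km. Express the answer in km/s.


r1 = 6620.7770 km = 6.620777e+06 m
r2 = 9343.7740 km = 9.343774e+06 m
dv1 = sqrt(mu/r1)*(sqrt(2*r2/(r1+r2)) - 1) = 635.6810 m/s
dv2 = sqrt(mu/r2)*(1 - sqrt(2*r1/(r1+r2))) = 583.0394 m/s
total dv = |dv1| + |dv2| = 635.6810 + 583.0394 = 1218.7204 m/s = 1.2187 km/s

1.2187 km/s


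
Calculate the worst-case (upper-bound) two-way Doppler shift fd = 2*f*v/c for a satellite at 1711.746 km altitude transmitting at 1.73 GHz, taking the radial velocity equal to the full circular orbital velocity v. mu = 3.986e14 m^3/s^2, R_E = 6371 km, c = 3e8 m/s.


r = 8.082746e+06 m
v = sqrt(mu/r) = 7022.4585 m/s (worst-case radial velocity)
f = 1.73 GHz = 1.73e+09 Hz
fd = 2*f*v/c = 2*1.73e+09*7022.4585/3.0e+08
fd = 80992.3547 Hz

80992.3547 Hz


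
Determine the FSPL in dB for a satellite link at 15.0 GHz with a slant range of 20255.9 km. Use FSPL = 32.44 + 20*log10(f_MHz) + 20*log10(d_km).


f = 15.0 GHz = 15000.0000 MHz
d = 20255.9 km
FSPL = 32.44 + 20*log10(15000.0000) + 20*log10(20255.9)
FSPL = 32.44 + 83.5218 + 86.1310
FSPL = 202.0929 dB

202.0929 dB


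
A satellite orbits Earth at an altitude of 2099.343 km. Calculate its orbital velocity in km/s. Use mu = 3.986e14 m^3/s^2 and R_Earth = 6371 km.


r = R_E + alt = 6371.0 + 2099.343 = 8470.3430 km = 8.470343e+06 m
v = sqrt(mu/r) = sqrt(3.986e14 / 8.470343e+06) = 6859.9057 m/s = 6.8599 km/s

6.8599 km/s


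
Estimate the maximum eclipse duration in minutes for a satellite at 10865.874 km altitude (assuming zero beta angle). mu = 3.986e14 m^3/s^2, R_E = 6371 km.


r = 17236.8740 km
T = 375.3598 min
Eclipse fraction = arcsin(R_E/r)/pi = arcsin(6371.0000/17236.8740)/pi
= arcsin(0.3696146)/pi = 0.1205103
Eclipse duration = 0.1205103 * 375.3598 = 45.2347 min

45.2347 minutes


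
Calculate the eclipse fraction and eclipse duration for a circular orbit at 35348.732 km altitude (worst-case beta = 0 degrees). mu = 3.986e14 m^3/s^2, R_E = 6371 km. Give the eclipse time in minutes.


r = 41719.7320 km
T = 1413.4233 min
Eclipse fraction = arcsin(R_E/r)/pi = arcsin(6371.0000/41719.7320)/pi
= arcsin(0.1527095)/pi = 0.04879989
Eclipse duration = 0.04879989 * 1413.4233 = 68.9749 min

68.9749 minutes


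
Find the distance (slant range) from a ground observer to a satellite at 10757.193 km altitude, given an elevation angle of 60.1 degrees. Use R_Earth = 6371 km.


h = 10757.193 km, el = 60.1 deg
d = -R_E*sin(el) + sqrt((R_E*sin(el))^2 + 2*R_E*h + h^2)
d = -6371.0000*sin(1.0489) + sqrt((6371.0000*0.8668967)^2 + 2*6371.0000*10757.193 + 10757.193^2)
d = 11308.1884 km

11308.1884 km


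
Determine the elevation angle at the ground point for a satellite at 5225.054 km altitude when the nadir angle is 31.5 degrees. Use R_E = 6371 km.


r = R_E + alt = 11596.0540 km
Law of sines in the satellite / Earth-center / ground-point triangle:
  sin(nadir)/R_E = sin(90 + el)/r  =>  cos(el) = (r/R_E)*sin(nadir)
cos(el) = (11596.0540 / 6371.0000) * sin(31.5 deg) = 0.9510158
el = arccos(0.9510158) = 18.0076 deg
(Earth-central angle = 90 - nadir - el = 40.4924 deg)

18.0076 degrees


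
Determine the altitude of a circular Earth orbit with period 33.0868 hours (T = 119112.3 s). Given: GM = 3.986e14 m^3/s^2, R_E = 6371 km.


T = 119112.3 s
r = (mu*T^2/(4*pi^2))^(1/3) = (3.986e14 * 119112.3^2 / (4*pi^2))^(1/3)
r = 5.2323517e+07 m = 52323.5168 km
alt = r - R_E = 52323.5168 - 6371 = 45952.5168 km

45952.5168 km


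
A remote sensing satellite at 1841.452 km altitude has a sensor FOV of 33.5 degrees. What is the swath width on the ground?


FOV = 33.5 deg = 0.5846853 rad
swath = 2 * alt * tan(FOV/2) = 2 * 1841.452 * tan(0.2923426)
swath = 2 * 1841.452 * 0.3009658
swath = 1108.4283 km

1108.4283 km


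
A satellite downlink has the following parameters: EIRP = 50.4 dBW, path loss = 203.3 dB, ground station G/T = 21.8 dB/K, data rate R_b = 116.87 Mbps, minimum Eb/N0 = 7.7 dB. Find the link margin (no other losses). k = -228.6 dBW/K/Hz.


C/N0 = EIRP - FSPL + G/T - k = 50.4 - 203.3 + 21.8 - (-228.6)
C/N0 = 97.5000 dB-Hz
R_b = 116.87 Mbps = 1.1687e+08 bps -> 10*log10(R_b) = 80.6770 dB-Hz
Eb/N0 = C/N0 - 10*log10(R_b) = 97.5000 - 80.6770 = 16.8230 dB
Margin = Eb/N0 - Eb/N0_req = 16.8230 - 7.7 = 9.1230 dB (link closes)

9.1230 dB


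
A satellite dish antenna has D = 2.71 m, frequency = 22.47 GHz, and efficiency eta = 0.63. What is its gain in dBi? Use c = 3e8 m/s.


lambda = c/f = 3e8 / 2.247e+10 = 0.01335113 m
G = eta*(pi*D/lambda)^2 = 0.63*(pi*2.71/0.01335113)^2
G = 256178.4018 (linear)
G = 10*log10(256178.4018) = 54.0854 dBi

54.0854 dBi


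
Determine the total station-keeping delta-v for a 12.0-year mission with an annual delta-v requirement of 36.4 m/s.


dV = rate * years = 36.4 * 12.0
dV = 436.8000 m/s

436.8000 m/s


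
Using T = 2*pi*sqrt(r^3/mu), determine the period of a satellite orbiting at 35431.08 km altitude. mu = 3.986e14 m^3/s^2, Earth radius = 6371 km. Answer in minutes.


r = 41802.0800 km = 4.180208e+07 m
T = 2*pi*sqrt(r^3/mu) = 2*pi*sqrt(7.3045535e+22 / 3.986e14)
T = 85056.6080 s = 1417.6101 min

1417.6101 minutes


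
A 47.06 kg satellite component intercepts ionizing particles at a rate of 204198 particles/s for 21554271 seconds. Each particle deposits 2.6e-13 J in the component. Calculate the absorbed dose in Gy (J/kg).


Total energy deposited = rate * time * E_per
  = 204198 * 21554271 * 2.6e-13 = 1.1443 J
Dose = E_total / mass = 1.1443 / 47.06
Dose = 0.02431679 Gy

0.0243 Gy


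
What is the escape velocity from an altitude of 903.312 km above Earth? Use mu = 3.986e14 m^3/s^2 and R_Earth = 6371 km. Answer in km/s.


r = 6371.0 + 903.312 = 7274.3120 km = 7.274312e+06 m
v_esc = sqrt(2*mu/r) = sqrt(2*3.986e14 / 7.274312e+06)
v_esc = 10468.5777 m/s = 10.4686 km/s

10.4686 km/s


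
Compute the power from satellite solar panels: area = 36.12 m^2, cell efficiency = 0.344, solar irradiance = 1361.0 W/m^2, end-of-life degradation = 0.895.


P = area * eta * S * degradation
P = 36.12 * 0.344 * 1361.0 * 0.895
P = 15135.1714 W

15135.1714 W


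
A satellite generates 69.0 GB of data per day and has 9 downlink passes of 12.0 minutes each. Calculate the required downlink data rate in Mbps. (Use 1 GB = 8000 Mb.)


total contact time = 9 * 12.0 * 60 = 6480.0000 s
data = 69.0 GB = 552000.0000 Mb
rate = 552000.0000 / 6480.0000 = 85.1852 Mbps

85.1852 Mbps


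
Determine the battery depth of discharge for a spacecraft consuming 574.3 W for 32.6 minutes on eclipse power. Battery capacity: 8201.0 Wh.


E_used = P * t / 60 = 574.3 * 32.6 / 60 = 312.0363 Wh
DOD = E_used / E_total * 100 = 312.0363 / 8201.0 * 100
DOD = 3.8049 %

3.8049 %


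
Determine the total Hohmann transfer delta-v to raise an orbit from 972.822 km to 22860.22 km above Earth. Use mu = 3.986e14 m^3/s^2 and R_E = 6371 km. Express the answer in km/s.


r1 = 7343.8220 km = 7.343822e+06 m
r2 = 29231.2200 km = 2.923122e+07 m
dv1 = sqrt(mu/r1)*(sqrt(2*r2/(r1+r2)) - 1) = 1947.0863 m/s
dv2 = sqrt(mu/r2)*(1 - sqrt(2*r1/(r1+r2))) = 1352.6399 m/s
total dv = |dv1| + |dv2| = 1947.0863 + 1352.6399 = 3299.7262 m/s = 3.2997 km/s

3.2997 km/s


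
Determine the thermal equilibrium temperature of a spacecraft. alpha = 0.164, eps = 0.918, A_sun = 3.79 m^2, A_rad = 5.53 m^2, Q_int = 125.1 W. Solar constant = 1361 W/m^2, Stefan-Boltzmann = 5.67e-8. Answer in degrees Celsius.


Numerator = alpha*S*A_sun + Q_int = 0.164*1361*3.79 + 125.1 = 971.0432 W
Denominator = eps*sigma*A_rad = 0.918*5.67e-8*5.53 = 2.8783982e-07 W/K^4
T^4 = 3.373554e+09 K^4
T = 241.0027 K = -32.1473 C

-32.1473 degrees Celsius


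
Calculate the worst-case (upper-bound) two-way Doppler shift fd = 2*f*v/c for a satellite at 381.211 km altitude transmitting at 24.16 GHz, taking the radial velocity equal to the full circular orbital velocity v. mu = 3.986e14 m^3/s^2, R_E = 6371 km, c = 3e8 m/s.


r = 6.752211e+06 m
v = sqrt(mu/r) = 7683.2620 m/s (worst-case radial velocity)
f = 24.16 GHz = 2.416e+10 Hz
fd = 2*f*v/c = 2*2.416e+10*7683.2620/3.0e+08
fd = 1.2375174e+06 Hz

1.2375e+06 Hz


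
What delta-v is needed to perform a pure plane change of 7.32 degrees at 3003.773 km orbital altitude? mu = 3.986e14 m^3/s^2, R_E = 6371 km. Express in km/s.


r = 9374.7730 km = 9.374773e+06 m
V = sqrt(mu/r) = 6520.6106 m/s
di = 7.32 deg = 0.1277581 rad
dV = 2*V*sin(di/2) = 2*6520.6106*sin(0.06387905)
dV = 832.4944 m/s = 0.8324944 km/s

0.8325 km/s


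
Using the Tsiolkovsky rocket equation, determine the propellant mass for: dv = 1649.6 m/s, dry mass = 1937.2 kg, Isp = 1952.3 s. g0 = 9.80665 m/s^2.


ve = Isp * g0 = 1952.3 * 9.80665 = 19145.522795 m/s
mass ratio = exp(dv/ve) = exp(1649.6/19145.522795) = 1.08998195
m_prop = m_dry * (mr - 1) = 1937.2 * (1.08998195 - 1)
m_prop = 174.3130 kg

174.3130 kg


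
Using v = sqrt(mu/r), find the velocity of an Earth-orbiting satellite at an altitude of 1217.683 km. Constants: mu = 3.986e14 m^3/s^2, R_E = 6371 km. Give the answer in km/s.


r = R_E + alt = 6371.0 + 1217.683 = 7588.6830 km = 7.588683e+06 m
v = sqrt(mu/r) = sqrt(3.986e14 / 7.588683e+06) = 7247.4536 m/s = 7.2475 km/s

7.2475 km/s


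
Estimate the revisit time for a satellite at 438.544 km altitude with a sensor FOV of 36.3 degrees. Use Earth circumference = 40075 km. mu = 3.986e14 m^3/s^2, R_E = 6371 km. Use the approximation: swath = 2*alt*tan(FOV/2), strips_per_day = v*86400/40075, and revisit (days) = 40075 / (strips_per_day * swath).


swath = 2*438.544*tan(0.3167773) = 287.5240 km
v = sqrt(mu/r) = 7650.8490 m/s = 7.6508 km/s
strips/day = v*86400/40075 = 7.6508*86400/40075 = 16.4949
coverage/day = strips * swath = 16.4949 * 287.5240 = 4742.6807 km
revisit = 40075 / 4742.6807 = 8.4499 days

8.4499 days


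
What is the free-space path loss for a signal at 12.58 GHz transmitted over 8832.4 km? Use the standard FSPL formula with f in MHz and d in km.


f = 12.58 GHz = 12580.0000 MHz
d = 8832.4 km
FSPL = 32.44 + 20*log10(12580.0000) + 20*log10(8832.4)
FSPL = 32.44 + 81.9936 + 78.9216
FSPL = 193.3552 dB

193.3552 dB


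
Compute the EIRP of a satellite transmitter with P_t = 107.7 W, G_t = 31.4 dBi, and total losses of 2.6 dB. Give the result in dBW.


Pt = 107.7 W = 20.3222 dBW
EIRP = Pt_dBW + Gt - losses = 20.3222 + 31.4 - 2.6 = 49.1222 dBW

49.1222 dBW


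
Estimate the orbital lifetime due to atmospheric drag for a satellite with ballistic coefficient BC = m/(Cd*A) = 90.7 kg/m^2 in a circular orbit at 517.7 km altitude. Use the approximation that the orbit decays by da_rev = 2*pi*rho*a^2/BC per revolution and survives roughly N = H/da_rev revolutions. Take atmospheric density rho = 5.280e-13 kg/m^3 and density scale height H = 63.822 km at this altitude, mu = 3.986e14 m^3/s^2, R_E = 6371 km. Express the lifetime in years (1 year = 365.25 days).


a = R_E + alt = 6888.7000 km = 6.8887e+06 m
da_rev = 2*pi*rho*a^2/BC = 2*pi*5.280e-13*(6.8887e+06)^2/90.7 = 1.735726 m per revolution
N = H/da_rev = 63822.0000 m / 1.735726 m = 36769.6387 revolutions
P = 2*pi*sqrt(a^3/mu) = 5690.0637 s
lifetime = N*P = 36769.6387 * 5690.0637 = 2.0922159e+08 s = 2421.5461 days
years = 2421.5461 / 365.25 = 6.6298 years

6.6298 years


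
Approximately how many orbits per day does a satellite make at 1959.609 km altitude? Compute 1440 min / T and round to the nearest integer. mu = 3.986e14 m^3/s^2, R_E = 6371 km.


r = 8.330609e+06 m
T = 2*pi*sqrt(r^3/mu) = 7567.0455 s = 126.1174 min
revs/day = 1440 / 126.1174 = 11.4179
Rounded: 11 revolutions per day

11 revolutions per day


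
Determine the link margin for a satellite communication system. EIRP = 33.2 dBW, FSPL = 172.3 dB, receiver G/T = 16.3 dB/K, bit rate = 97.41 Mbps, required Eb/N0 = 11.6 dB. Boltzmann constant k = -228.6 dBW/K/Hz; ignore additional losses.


C/N0 = EIRP - FSPL + G/T - k = 33.2 - 172.3 + 16.3 - (-228.6)
C/N0 = 105.8000 dB-Hz
R_b = 97.41 Mbps = 9.741e+07 bps -> 10*log10(R_b) = 79.8860 dB-Hz
Eb/N0 = C/N0 - 10*log10(R_b) = 105.8000 - 79.8860 = 25.9140 dB
Margin = Eb/N0 - Eb/N0_req = 25.9140 - 11.6 = 14.3140 dB (link closes)

14.3140 dB


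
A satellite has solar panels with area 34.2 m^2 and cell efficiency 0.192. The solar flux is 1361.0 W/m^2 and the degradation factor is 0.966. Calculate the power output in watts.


P = area * eta * S * degradation
P = 34.2 * 0.192 * 1361.0 * 0.966
P = 8633.0168 W

8633.0168 W


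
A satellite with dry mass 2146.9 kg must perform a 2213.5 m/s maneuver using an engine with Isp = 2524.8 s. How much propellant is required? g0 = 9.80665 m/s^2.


ve = Isp * g0 = 2524.8 * 9.80665 = 24759.829920 m/s
mass ratio = exp(dv/ve) = exp(2213.5/24759.829920) = 1.09351670
m_prop = m_dry * (mr - 1) = 2146.9 * (1.09351670 - 1)
m_prop = 200.7710 kg

200.7710 kg


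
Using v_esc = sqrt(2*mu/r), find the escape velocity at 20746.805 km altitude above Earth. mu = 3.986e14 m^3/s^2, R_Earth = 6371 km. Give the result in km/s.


r = 6371.0 + 20746.805 = 27117.8050 km = 2.7117805e+07 m
v_esc = sqrt(2*mu/r) = sqrt(2*3.986e14 / 2.7117805e+07)
v_esc = 5421.9609 m/s = 5.4220 km/s

5.4220 km/s


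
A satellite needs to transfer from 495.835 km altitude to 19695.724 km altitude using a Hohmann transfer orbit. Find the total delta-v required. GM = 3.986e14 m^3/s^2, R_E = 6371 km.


r1 = 6866.8350 km = 6.866835e+06 m
r2 = 26066.7240 km = 2.6066724e+07 m
dv1 = sqrt(mu/r1)*(sqrt(2*r2/(r1+r2)) - 1) = 1966.9531 m/s
dv2 = sqrt(mu/r2)*(1 - sqrt(2*r1/(r1+r2))) = 1385.2171 m/s
total dv = |dv1| + |dv2| = 1966.9531 + 1385.2171 = 3352.1702 m/s = 3.3522 km/s

3.3522 km/s


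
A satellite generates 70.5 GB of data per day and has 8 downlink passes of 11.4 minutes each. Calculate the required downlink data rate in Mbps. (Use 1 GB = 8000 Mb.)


total contact time = 8 * 11.4 * 60 = 5472.0000 s
data = 70.5 GB = 564000.0000 Mb
rate = 564000.0000 / 5472.0000 = 103.0702 Mbps

103.0702 Mbps


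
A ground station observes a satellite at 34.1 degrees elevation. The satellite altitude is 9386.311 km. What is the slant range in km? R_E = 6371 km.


h = 9386.311 km, el = 34.1 deg
d = -R_E*sin(el) + sqrt((R_E*sin(el))^2 + 2*R_E*h + h^2)
d = -6371.0000*sin(0.5951573) + sqrt((6371.0000*0.560639)^2 + 2*6371.0000*9386.311 + 9386.311^2)
d = 11276.1044 km

11276.1044 km


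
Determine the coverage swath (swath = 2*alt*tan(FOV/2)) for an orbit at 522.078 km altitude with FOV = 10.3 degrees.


FOV = 10.3 deg = 0.1797689 rad
swath = 2 * alt * tan(FOV/2) = 2 * 522.078 * tan(0.08988446)
swath = 2 * 522.078 * 0.09012731
swath = 94.1070 km

94.1070 km


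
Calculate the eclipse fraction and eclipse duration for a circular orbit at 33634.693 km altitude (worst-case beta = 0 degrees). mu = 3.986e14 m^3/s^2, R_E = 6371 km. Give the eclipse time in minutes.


r = 40005.6930 km
T = 1327.2192 min
Eclipse fraction = arcsin(R_E/r)/pi = arcsin(6371.0000/40005.6930)/pi
= arcsin(0.1592523)/pi = 0.05090834
Eclipse duration = 0.05090834 * 1327.2192 = 67.5665 min

67.5665 minutes


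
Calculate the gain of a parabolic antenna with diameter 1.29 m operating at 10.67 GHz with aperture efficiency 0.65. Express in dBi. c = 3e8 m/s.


lambda = c/f = 3e8 / 1.067e+10 = 0.02811621 m
G = eta*(pi*D/lambda)^2 = 0.65*(pi*1.29/0.02811621)^2
G = 13504.5107 (linear)
G = 10*log10(13504.5107) = 41.3048 dBi

41.3048 dBi


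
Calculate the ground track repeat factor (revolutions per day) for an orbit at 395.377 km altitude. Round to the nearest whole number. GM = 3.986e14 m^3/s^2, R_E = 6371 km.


r = 6.766377e+06 m
T = 2*pi*sqrt(r^3/mu) = 5539.1804 s = 92.3197 min
revs/day = 1440 / 92.3197 = 15.5980
Rounded: 16 revolutions per day

16 revolutions per day


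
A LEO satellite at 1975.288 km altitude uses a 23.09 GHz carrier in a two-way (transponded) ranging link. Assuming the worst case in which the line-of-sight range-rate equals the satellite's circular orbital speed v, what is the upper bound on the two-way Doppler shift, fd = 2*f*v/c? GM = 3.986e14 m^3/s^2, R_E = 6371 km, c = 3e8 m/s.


r = 8.346288e+06 m
v = sqrt(mu/r) = 6910.6988 m/s (worst-case radial velocity)
f = 23.09 GHz = 2.309e+10 Hz
fd = 2*f*v/c = 2*2.309e+10*6910.6988/3.0e+08
fd = 1.0637869e+06 Hz

1.0638e+06 Hz


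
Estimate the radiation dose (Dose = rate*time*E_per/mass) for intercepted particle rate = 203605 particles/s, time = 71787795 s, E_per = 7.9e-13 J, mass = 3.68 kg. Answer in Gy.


Total energy deposited = rate * time * E_per
  = 203605 * 71787795 * 7.9e-13 = 11.5469 J
Dose = E_total / mass = 11.5469 / 3.68
Dose = 3.1377 Gy

3.1377 Gy


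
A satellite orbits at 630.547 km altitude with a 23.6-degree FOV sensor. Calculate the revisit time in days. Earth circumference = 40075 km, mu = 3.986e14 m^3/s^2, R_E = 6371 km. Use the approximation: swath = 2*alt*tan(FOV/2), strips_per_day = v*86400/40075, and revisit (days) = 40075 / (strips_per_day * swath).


swath = 2*630.547*tan(0.2059489) = 263.4563 km
v = sqrt(mu/r) = 7545.2154 m/s = 7.5452 km/s
strips/day = v*86400/40075 = 7.5452*86400/40075 = 16.2672
coverage/day = strips * swath = 16.2672 * 263.4563 = 4285.6863 km
revisit = 40075 / 4285.6863 = 9.3509 days

9.3509 days


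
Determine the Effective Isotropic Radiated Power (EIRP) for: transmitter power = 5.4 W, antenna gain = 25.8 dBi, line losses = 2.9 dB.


Pt = 5.4 W = 7.3239 dBW
EIRP = Pt_dBW + Gt - losses = 7.3239 + 25.8 - 2.9 = 30.2239 dBW

30.2239 dBW


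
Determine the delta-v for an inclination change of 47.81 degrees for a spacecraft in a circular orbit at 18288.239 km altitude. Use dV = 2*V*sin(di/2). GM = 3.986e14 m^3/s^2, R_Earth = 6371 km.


r = 24659.2390 km = 2.4659239e+07 m
V = sqrt(mu/r) = 4020.4884 m/s
di = 47.81 deg = 0.8344419 rad
dV = 2*V*sin(di/2) = 2*4020.4884*sin(0.417221)
dV = 3258.3756 m/s = 3.2584 km/s

3.2584 km/s


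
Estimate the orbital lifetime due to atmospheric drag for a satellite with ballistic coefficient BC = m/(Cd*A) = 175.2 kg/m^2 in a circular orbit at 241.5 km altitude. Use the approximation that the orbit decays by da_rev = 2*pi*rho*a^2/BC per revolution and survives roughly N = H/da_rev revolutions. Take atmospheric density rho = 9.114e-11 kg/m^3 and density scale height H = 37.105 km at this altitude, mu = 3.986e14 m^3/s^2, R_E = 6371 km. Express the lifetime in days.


a = R_E + alt = 6612.5000 km = 6.6125e+06 m
da_rev = 2*pi*rho*a^2/BC = 2*pi*9.114e-11*(6.6125e+06)^2/175.2 = 142.917747 m per revolution
N = H/da_rev = 37105.0000 m / 142.917747 m = 259.6249 revolutions
P = 2*pi*sqrt(a^3/mu) = 5351.3055 s
lifetime = N*P = 259.6249 * 5351.3055 = 1.389332e+06 s = 16.0802 days

16.0802 days


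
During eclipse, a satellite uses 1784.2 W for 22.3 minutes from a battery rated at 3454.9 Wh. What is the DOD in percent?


E_used = P * t / 60 = 1784.2 * 22.3 / 60 = 663.1277 Wh
DOD = E_used / E_total * 100 = 663.1277 / 3454.9 * 100
DOD = 19.1938 %

19.1938 %


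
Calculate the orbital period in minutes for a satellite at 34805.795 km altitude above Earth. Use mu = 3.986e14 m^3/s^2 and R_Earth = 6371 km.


r = 41176.7950 km = 4.1176795e+07 m
T = 2*pi*sqrt(r^3/mu) = 2*pi*sqrt(6.9816427e+22 / 3.986e14)
T = 83155.3185 s = 1385.9220 min

1385.9220 minutes


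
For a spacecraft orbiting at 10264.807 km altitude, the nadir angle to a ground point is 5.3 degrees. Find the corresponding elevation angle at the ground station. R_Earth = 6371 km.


r = R_E + alt = 16635.8070 km
Law of sines in the satellite / Earth-center / ground-point triangle:
  sin(nadir)/R_E = sin(90 + el)/r  =>  cos(el) = (r/R_E)*sin(nadir)
cos(el) = (16635.8070 / 6371.0000) * sin(5.3 deg) = 0.2411959
el = arccos(0.2411959) = 76.0429 deg
(Earth-central angle = 90 - nadir - el = 8.6571 deg)

76.0429 degrees


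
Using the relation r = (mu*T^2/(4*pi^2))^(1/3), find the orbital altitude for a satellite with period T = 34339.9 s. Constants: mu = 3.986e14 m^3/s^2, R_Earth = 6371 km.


T = 34339.9 s
r = (mu*T^2/(4*pi^2))^(1/3) = (3.986e14 * 34339.9^2 / (4*pi^2))^(1/3)
r = 2.2834519e+07 m = 22834.5191 km
alt = r - R_E = 22834.5191 - 6371 = 16463.5191 km

16463.5191 km


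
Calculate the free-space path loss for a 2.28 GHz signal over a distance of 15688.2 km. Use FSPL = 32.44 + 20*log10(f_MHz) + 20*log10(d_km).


f = 2.28 GHz = 2280.0000 MHz
d = 15688.2 km
FSPL = 32.44 + 20*log10(2280.0000) + 20*log10(15688.2)
FSPL = 32.44 + 67.1587 + 83.9115
FSPL = 183.5102 dB

183.5102 dB


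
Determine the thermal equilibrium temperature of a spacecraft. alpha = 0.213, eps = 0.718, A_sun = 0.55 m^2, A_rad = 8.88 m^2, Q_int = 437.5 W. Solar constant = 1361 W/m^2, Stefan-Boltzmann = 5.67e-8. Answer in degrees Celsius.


Numerator = alpha*S*A_sun + Q_int = 0.213*1361*0.55 + 437.5 = 596.9411 W
Denominator = eps*sigma*A_rad = 0.718*5.67e-8*8.88 = 3.6151013e-07 W/K^4
T^4 = 1.6512432e+09 K^4
T = 201.5825 K = -71.5675 C

-71.5675 degrees Celsius


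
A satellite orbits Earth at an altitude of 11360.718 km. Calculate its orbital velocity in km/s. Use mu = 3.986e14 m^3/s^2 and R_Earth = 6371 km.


r = R_E + alt = 6371.0 + 11360.718 = 17731.7180 km = 1.7731718e+07 m
v = sqrt(mu/r) = sqrt(3.986e14 / 1.7731718e+07) = 4741.2542 m/s = 4.7413 km/s

4.7413 km/s


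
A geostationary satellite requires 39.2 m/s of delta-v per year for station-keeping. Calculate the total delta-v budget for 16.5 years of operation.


dV = rate * years = 39.2 * 16.5
dV = 646.8000 m/s

646.8000 m/s


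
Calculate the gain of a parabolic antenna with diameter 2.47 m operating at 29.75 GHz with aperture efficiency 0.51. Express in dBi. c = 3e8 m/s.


lambda = c/f = 3e8 / 2.975e+10 = 0.01008403 m
G = eta*(pi*D/lambda)^2 = 0.51*(pi*2.47/0.01008403)^2
G = 301991.8751 (linear)
G = 10*log10(301991.8751) = 54.8000 dBi

54.8000 dBi


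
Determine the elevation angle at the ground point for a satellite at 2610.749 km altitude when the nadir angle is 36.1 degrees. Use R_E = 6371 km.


r = R_E + alt = 8981.7490 km
Law of sines in the satellite / Earth-center / ground-point triangle:
  sin(nadir)/R_E = sin(90 + el)/r  =>  cos(el) = (r/R_E)*sin(nadir)
cos(el) = (8981.7490 / 6371.0000) * sin(36.1 deg) = 0.830641
el = arccos(0.830641) = 33.8354 deg
(Earth-central angle = 90 - nadir - el = 20.0646 deg)

33.8354 degrees


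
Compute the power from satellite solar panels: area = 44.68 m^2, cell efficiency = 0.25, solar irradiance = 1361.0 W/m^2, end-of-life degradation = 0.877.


P = area * eta * S * degradation
P = 44.68 * 0.25 * 1361.0 * 0.877
P = 13332.4785 W

13332.4785 W


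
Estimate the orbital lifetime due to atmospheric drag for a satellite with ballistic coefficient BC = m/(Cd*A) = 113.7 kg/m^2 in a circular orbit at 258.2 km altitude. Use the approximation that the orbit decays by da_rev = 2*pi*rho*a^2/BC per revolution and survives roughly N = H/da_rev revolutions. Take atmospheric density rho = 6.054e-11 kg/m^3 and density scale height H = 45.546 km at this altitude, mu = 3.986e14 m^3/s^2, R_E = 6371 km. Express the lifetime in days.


a = R_E + alt = 6629.2000 km = 6.6292e+06 m
da_rev = 2*pi*rho*a^2/BC = 2*pi*6.054e-11*(6.6292e+06)^2/113.7 = 147.022588 m per revolution
N = H/da_rev = 45546.0000 m / 147.022588 m = 309.7891 revolutions
P = 2*pi*sqrt(a^3/mu) = 5371.5906 s
lifetime = N*P = 309.7891 * 5371.5906 = 1.6640604e+06 s = 19.2600 days

19.2600 days


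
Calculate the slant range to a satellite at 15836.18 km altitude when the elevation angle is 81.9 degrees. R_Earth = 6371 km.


h = 15836.18 km, el = 81.9 deg
d = -R_E*sin(el) + sqrt((R_E*sin(el))^2 + 2*R_E*h + h^2)
d = -6371.0000*sin(1.4294) + sqrt((6371.0000*0.9900237)^2 + 2*6371.0000*15836.18 + 15836.18^2)
d = 15881.5883 km

15881.5883 km


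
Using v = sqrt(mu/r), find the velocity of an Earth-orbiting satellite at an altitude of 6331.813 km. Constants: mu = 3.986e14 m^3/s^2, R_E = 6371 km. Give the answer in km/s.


r = R_E + alt = 6371.0 + 6331.813 = 12702.8130 km = 1.2702813e+07 m
v = sqrt(mu/r) = sqrt(3.986e14 / 1.2702813e+07) = 5601.6851 m/s = 5.6017 km/s

5.6017 km/s


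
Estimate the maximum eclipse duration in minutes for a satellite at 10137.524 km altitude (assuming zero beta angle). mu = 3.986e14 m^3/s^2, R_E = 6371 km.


r = 16508.5240 km
T = 351.8215 min
Eclipse fraction = arcsin(R_E/r)/pi = arcsin(6371.0000/16508.5240)/pi
= arcsin(0.3859218)/pi = 0.1261166
Eclipse duration = 0.1261166 * 351.8215 = 44.3705 min

44.3705 minutes


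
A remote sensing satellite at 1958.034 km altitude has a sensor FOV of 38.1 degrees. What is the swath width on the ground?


FOV = 38.1 deg = 0.6649704 rad
swath = 2 * alt * tan(FOV/2) = 2 * 1958.034 * tan(0.3324852)
swath = 2 * 1958.034 * 0.345304
swath = 1352.2341 km

1352.2341 km


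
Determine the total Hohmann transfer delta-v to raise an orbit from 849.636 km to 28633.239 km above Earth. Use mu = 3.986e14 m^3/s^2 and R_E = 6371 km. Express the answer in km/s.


r1 = 7220.6360 km = 7.220636e+06 m
r2 = 35004.2390 km = 3.5004239e+07 m
dv1 = sqrt(mu/r1)*(sqrt(2*r2/(r1+r2)) - 1) = 2137.0531 m/s
dv2 = sqrt(mu/r2)*(1 - sqrt(2*r1/(r1+r2))) = 1401.0381 m/s
total dv = |dv1| + |dv2| = 2137.0531 + 1401.0381 = 3538.0911 m/s = 3.5381 km/s

3.5381 km/s


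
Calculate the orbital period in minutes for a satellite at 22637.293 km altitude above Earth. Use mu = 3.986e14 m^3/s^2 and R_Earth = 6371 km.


r = 29008.2930 km = 2.9008293e+07 m
T = 2*pi*sqrt(r^3/mu) = 2*pi*sqrt(2.4409929e+22 / 3.986e14)
T = 49169.3516 s = 819.4892 min

819.4892 minutes


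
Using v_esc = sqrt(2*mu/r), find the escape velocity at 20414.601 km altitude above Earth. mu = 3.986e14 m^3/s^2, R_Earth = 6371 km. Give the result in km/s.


r = 6371.0 + 20414.601 = 26785.6010 km = 2.6785601e+07 m
v_esc = sqrt(2*mu/r) = sqrt(2*3.986e14 / 2.6785601e+07)
v_esc = 5455.4797 m/s = 5.4555 km/s

5.4555 km/s


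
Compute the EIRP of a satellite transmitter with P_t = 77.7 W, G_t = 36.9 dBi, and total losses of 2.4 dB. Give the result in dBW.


Pt = 77.7 W = 18.9042 dBW
EIRP = Pt_dBW + Gt - losses = 18.9042 + 36.9 - 2.4 = 53.4042 dBW

53.4042 dBW


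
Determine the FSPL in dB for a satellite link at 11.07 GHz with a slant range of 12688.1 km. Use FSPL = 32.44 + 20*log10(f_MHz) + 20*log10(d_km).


f = 11.07 GHz = 11070.0000 MHz
d = 12688.1 km
FSPL = 32.44 + 20*log10(11070.0000) + 20*log10(12688.1)
FSPL = 32.44 + 80.8830 + 82.0679
FSPL = 195.3909 dB

195.3909 dB


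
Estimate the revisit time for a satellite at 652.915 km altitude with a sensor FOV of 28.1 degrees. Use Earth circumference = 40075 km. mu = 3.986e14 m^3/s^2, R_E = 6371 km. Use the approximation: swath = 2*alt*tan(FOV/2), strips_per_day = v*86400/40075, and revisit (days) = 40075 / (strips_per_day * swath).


swath = 2*652.915*tan(0.2452188) = 326.7906 km
v = sqrt(mu/r) = 7533.1918 m/s = 7.5332 km/s
strips/day = v*86400/40075 = 7.5332*86400/40075 = 16.2412
coverage/day = strips * swath = 16.2412 * 326.7906 = 5307.4859 km
revisit = 40075 / 5307.4859 = 7.5507 days

7.5507 days


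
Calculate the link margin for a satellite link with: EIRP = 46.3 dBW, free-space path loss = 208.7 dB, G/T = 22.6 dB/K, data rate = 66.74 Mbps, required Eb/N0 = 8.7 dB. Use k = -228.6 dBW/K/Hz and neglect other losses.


C/N0 = EIRP - FSPL + G/T - k = 46.3 - 208.7 + 22.6 - (-228.6)
C/N0 = 88.8000 dB-Hz
R_b = 66.74 Mbps = 6.674e+07 bps -> 10*log10(R_b) = 78.2439 dB-Hz
Eb/N0 = C/N0 - 10*log10(R_b) = 88.8000 - 78.2439 = 10.5561 dB
Margin = Eb/N0 - Eb/N0_req = 10.5561 - 8.7 = 1.8561 dB (link closes)

1.8561 dB


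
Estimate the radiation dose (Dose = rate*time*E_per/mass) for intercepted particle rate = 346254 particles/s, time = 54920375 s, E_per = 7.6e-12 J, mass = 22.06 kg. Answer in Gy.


Total energy deposited = rate * time * E_per
  = 346254 * 54920375 * 7.6e-12 = 144.5246 J
Dose = E_total / mass = 144.5246 / 22.06
Dose = 6.5514 Gy

6.5514 Gy


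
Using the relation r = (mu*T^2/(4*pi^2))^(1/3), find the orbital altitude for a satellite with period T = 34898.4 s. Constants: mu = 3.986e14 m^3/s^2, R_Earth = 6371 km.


T = 34898.4 s
r = (mu*T^2/(4*pi^2))^(1/3) = (3.986e14 * 34898.4^2 / (4*pi^2))^(1/3)
r = 2.3081438e+07 m = 23081.4381 km
alt = r - R_E = 23081.4381 - 6371 = 16710.4381 km

16710.4381 km


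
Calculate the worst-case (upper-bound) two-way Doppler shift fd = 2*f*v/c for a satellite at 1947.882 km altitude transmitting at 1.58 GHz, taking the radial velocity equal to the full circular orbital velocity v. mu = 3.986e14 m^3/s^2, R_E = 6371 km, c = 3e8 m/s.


r = 8.318882e+06 m
v = sqrt(mu/r) = 6922.0728 m/s (worst-case radial velocity)
f = 1.58 GHz = 1.58e+09 Hz
fd = 2*f*v/c = 2*1.58e+09*6922.0728/3.0e+08
fd = 72912.5006 Hz

72912.5006 Hz


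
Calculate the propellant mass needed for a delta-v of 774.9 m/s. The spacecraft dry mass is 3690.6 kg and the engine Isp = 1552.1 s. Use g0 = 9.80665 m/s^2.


ve = Isp * g0 = 1552.1 * 9.80665 = 15220.901465 m/s
mass ratio = exp(dv/ve) = exp(774.9/15220.901465) = 1.05222846
m_prop = m_dry * (mr - 1) = 3690.6 * (1.05222846 - 1)
m_prop = 192.7543 kg

192.7543 kg


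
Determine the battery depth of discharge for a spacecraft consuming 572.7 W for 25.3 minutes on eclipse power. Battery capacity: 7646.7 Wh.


E_used = P * t / 60 = 572.7 * 25.3 / 60 = 241.4885 Wh
DOD = E_used / E_total * 100 = 241.4885 / 7646.7 * 100
DOD = 3.1581 %

3.1581 %


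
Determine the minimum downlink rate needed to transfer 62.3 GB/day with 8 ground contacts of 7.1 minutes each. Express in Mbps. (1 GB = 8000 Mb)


total contact time = 8 * 7.1 * 60 = 3408.0000 s
data = 62.3 GB = 498400.0000 Mb
rate = 498400.0000 / 3408.0000 = 146.2441 Mbps

146.2441 Mbps


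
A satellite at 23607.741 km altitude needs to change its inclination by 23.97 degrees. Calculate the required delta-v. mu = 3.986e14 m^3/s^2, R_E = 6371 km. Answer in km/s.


r = 29978.7410 km = 2.9978741e+07 m
V = sqrt(mu/r) = 3646.3802 m/s
di = 23.97 deg = 0.4183554 rad
dV = 2*V*sin(di/2) = 2*3646.3802*sin(0.2091777)
dV = 1514.3826 m/s = 1.5144 km/s

1.5144 km/s


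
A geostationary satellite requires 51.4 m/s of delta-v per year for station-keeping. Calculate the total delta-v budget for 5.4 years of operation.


dV = rate * years = 51.4 * 5.4
dV = 277.5600 m/s

277.5600 m/s


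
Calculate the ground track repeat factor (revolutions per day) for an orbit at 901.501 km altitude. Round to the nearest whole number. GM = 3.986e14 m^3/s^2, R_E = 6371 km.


r = 7.272501e+06 m
T = 2*pi*sqrt(r^3/mu) = 6172.1562 s = 102.8693 min
revs/day = 1440 / 102.8693 = 13.9983
Rounded: 14 revolutions per day

14 revolutions per day


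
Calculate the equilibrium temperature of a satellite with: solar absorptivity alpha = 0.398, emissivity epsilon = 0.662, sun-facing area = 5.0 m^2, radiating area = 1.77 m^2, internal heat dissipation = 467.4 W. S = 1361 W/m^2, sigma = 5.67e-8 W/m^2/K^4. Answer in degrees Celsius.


Numerator = alpha*S*A_sun + Q_int = 0.398*1361*5.0 + 467.4 = 3175.7900 W
Denominator = eps*sigma*A_rad = 0.662*5.67e-8*1.77 = 6.6437658e-08 W/K^4
T^4 = 4.7801053e+10 K^4
T = 467.5837 K = 194.4337 C

194.4337 degrees Celsius


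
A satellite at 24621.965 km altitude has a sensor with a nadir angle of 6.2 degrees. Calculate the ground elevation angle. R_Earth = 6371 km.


r = R_E + alt = 30992.9650 km
Law of sines in the satellite / Earth-center / ground-point triangle:
  sin(nadir)/R_E = sin(90 + el)/r  =>  cos(el) = (r/R_E)*sin(nadir)
cos(el) = (30992.9650 / 6371.0000) * sin(6.2 deg) = 0.5253838
el = arccos(0.5253838) = 58.3059 deg
(Earth-central angle = 90 - nadir - el = 25.4941 deg)

58.3059 degrees


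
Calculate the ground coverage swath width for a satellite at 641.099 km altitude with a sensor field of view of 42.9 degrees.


FOV = 42.9 deg = 0.7487462 rad
swath = 2 * alt * tan(FOV/2) = 2 * 641.099 * tan(0.3743731)
swath = 2 * 641.099 * 0.3929027
swath = 503.7791 km

503.7791 km


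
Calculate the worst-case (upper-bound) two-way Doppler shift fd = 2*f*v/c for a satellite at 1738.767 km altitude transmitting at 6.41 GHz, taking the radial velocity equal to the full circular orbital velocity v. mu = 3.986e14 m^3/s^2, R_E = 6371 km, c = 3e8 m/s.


r = 8.109767e+06 m
v = sqrt(mu/r) = 7010.7496 m/s (worst-case radial velocity)
f = 6.41 GHz = 6.41e+09 Hz
fd = 2*f*v/c = 2*6.41e+09*7010.7496/3.0e+08
fd = 299592.7016 Hz

299592.7016 Hz


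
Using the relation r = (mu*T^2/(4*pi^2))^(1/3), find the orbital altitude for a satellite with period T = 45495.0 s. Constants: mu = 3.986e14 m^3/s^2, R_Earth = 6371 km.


T = 45495.0 s
r = (mu*T^2/(4*pi^2))^(1/3) = (3.986e14 * 45495.0^2 / (4*pi^2))^(1/3)
r = 2.7544505e+07 m = 27544.5046 km
alt = r - R_E = 27544.5046 - 6371 = 21173.5046 km

21173.5046 km
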